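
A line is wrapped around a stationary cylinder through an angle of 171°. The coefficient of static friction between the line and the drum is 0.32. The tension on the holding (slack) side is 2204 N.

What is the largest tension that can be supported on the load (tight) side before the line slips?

At impending slip the capstan equation gives T₂/T₁ = e^{μβ} with β in radians.
β = 171° × π/180 = 2.985 rad.
e^{μβ} = e^{0.32×2.985} = 2.599.
T₂ = T₁ · e^{μβ} = 2204 × 2.599 = 5730 N.

T_max ≈ 5730 N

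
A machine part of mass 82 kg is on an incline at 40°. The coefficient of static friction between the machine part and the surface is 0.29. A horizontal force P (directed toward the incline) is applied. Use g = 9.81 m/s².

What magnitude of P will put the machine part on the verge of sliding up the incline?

At impending motion up the slope, friction acts down-slope at its limit: f = μ_s N.
Perpendicular to the incline: N = m g cos θ + P sin θ.
Along the incline: P cos θ = m g sin θ + μ_s N = m g sin θ + μ_s (m g cos θ + P sin θ).
Solving, P (cos θ − μ_s sin θ) = m g (sin θ + μ_s cos θ), so P = 82×9.81×(sin 40° + 0.29 cos 40°)/(cos 40° − 0.29 sin 40°) = 804×0.8649/0.5796 = 1200 N.

P ≈ 1200 N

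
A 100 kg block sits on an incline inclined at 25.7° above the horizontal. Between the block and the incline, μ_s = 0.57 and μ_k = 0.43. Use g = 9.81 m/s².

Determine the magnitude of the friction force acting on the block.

The normal reaction is N = m g cos θ = 884 N.
Along the slope the weight component is m g sin θ = 425.4 N; friction must supply exactly this, acting up-slope.
Maximum static friction available: μ_s N = 0.57 × 884 = 503.9 N.
Since |425.4| ≤ 503.9 N, the block remains in static equilibrium and friction takes exactly the required value.

f ≈ 425 N (up the incline)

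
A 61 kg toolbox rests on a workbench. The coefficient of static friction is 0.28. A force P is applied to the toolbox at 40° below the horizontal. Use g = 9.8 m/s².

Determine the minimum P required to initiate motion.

P ≈ 286 N

N = m g + P sin α (the push presses the toolbox into the workbench).
At impending slip, P cos α = μ_s N = μ_s (m g + P sin α).
Solving: P (cos α − μ_s sin α) = μ_s m g → P = 0.28×598/(cos 40° − 0.28 sin 40°) = 167/0.5861 = 286 N.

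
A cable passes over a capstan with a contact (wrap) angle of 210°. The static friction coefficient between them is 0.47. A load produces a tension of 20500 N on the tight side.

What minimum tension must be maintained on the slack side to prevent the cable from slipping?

Capstan equation at impending slip: T_tight/T_slack = e^{μβ}.
β = 210° = 3.665 rad; e^{μβ} = e^{0.47×3.665} = 5.599.
T_slack = T_tight / e^{μβ} = 20500 / 5.599 = 3660 N.

T_min ≈ 3660 N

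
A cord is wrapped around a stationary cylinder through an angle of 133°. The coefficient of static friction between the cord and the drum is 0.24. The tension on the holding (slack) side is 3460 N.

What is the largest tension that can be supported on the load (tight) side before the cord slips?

At impending slip the capstan equation gives T₂/T₁ = e^{μβ} with β in radians.
β = 133° × π/180 = 2.321 rad.
e^{μβ} = e^{0.24×2.321} = 1.746.
T₂ = T₁ · e^{μβ} = 3460 × 1.746 = 6040 N.

T_max ≈ 6040 N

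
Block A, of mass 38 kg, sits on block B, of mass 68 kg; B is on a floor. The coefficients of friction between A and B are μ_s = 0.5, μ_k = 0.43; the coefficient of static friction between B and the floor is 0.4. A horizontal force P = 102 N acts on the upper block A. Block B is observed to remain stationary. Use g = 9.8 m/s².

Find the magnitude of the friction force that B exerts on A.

f ≈ 102 N

The normal force B exerts on A is simply A's weight, N₁ = 372.4 N.
Maximum static friction on A from B: μ_s N₁ = 0.5×372.4 = 186.2 N.
P = 102 N is within that limit, so A and B move together (both at rest); the A–B friction is simply f₁ = P = 102 N.
By Newton's third law B feels 102 N forward from A. With B stationary, the floor's static friction on B balances it: f₂ = 102 N (well within μ_s(m_A+m_B)g = 415.5 N).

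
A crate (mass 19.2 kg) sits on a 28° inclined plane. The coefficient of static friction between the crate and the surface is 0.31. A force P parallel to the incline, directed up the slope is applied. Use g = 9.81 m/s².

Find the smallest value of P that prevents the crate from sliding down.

The crate tends to slide down (tan θ > μ_s), so at the point of impending slip friction acts up-slope at its limit: f = μ_s N.
P is parallel to the surface, so N = m g cos θ = 166 N.
Along the incline: P + μ_s N = m g sin θ, so P = 88.4 − 0.31×166 = 36.9 N.

P_min ≈ 36.9 N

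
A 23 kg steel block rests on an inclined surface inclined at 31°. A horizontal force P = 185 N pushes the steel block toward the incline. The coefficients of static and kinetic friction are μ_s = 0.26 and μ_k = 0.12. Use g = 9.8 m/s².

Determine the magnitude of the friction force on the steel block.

f ≈ 42.5 N (down the incline)

The horizontal push has a component P sin θ into the surface, so N = m g cos θ + P sin θ = 193.2 + 95.28 = 288.5 N.
Along the incline, the net driving force (taking up-slope positive) is P cos θ − m g sin θ = 158.6 − 116.1 = 42.49 N, so equilibrium requires friction f = -42.49 N (down-slope).
The limit of static friction is μ_s N = 75.01 N.
|f_req| = 42.49 ≤ 75.01 N → the steel block is in equilibrium; friction equals the required value.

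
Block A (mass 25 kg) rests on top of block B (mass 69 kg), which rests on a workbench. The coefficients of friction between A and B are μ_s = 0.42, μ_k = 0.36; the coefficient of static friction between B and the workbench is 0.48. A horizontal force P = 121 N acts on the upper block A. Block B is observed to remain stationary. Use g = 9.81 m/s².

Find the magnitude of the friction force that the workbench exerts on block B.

f ≈ 88.3 N

Between the blocks, N₁ = m_A g = 245.2 N.
Maximum static friction on A from B: μ_s N₁ = 0.42×245.2 = 103 N.
Since P = 121 N > 103 N, A slides on B; the A–B friction is kinetic: f₁ = μ_k N₁ = 0.36×245.2 = 88.3 N.
By Newton's third law B feels 88.3 N forward from A. With B stationary, the floor's static friction on B balances it: f₂ = 88.3 N (well within μ_s(m_A+m_B)g = 442.6 N).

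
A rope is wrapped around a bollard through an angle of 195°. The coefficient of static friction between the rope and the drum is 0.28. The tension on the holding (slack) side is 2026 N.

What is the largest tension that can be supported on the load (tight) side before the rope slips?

T_max ≈ 5250 N

At impending slip the capstan equation gives T₂/T₁ = e^{μβ} with β in radians.
β = 195° × π/180 = 3.403 rad.
e^{μβ} = e^{0.28×3.403} = 2.593.
T₂ = T₁ · e^{μβ} = 2026 × 2.593 = 5250 N.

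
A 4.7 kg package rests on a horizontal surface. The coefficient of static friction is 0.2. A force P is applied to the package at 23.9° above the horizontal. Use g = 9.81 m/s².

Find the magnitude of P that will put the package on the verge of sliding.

N = m g − P sin α (the pull lifts the package).
At impending slip, P cos α = μ_s N = μ_s (m g − P sin α).
Solving: P (cos α + μ_s sin α) = μ_s m g → P = 0.2×46.1/(cos 23.9° + 0.2 sin 23.9°) = 9.22/0.9953 = 9.27 N.

P ≈ 9.27 N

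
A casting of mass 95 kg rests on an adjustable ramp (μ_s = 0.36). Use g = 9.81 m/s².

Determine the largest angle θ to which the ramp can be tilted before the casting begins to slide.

θ_max ≈ 19.8°

At the slip threshold, m g sin θ = μ_s · m g cos θ, so tan θ = μ_s.
θ_max = arctan(0.36) = 19.8°.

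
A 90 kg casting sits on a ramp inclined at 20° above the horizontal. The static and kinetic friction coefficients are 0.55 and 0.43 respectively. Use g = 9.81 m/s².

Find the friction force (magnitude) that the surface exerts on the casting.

f ≈ 302 N (up the incline)

Normal force: N = m g cos θ = 90 × 9.81 × cos 20° = 829.7 N.
For equilibrium along the incline, friction must balance the weight component: f = m g sin θ = 302 N up the slope.
The static-friction ceiling is μ_s N = 0.55 × 829.7 = 456.3 N.
Since |302| ≤ 456.3 N, the casting remains in static equilibrium and friction takes exactly the required value.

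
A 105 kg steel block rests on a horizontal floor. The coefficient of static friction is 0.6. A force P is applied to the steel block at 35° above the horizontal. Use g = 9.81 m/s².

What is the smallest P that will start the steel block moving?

P ≈ 531 N

N = m g − P sin α (the pull lifts the steel block).
At impending slip, P cos α = μ_s N = μ_s (m g − P sin α).
Solving: P (cos α + μ_s sin α) = μ_s m g → P = 0.6×1030/(cos 35° + 0.6 sin 35°) = 618/1.163 = 531 N.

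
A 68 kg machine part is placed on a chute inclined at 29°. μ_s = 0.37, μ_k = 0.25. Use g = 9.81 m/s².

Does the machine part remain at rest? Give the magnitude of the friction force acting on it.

N = m g cos θ = 583 N.
Down-slope weight component: m g sin θ = 323 N.
μ_s N = 216 N.
323 > 216 N, so it slides; kinetic friction f = μ_k N = 0.25×583 = 146 N.

f ≈ 146 N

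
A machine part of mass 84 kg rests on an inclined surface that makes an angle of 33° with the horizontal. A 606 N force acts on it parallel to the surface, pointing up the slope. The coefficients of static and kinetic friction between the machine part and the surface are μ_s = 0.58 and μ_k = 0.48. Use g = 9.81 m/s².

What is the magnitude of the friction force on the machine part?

f ≈ 157 N (down the incline)

Perpendicular to the surface, N = m g cos θ = 84·9.81·cos 33° = 691.1 N.
The friction needed for equilibrium is m g sin θ − P = 448.8 − 606 = -157.2 N, measured positive up-slope.
The static-friction ceiling is μ_s N = 0.58 × 691.1 = 400.8 N.
Since |-157.2| ≤ 400.8 N, no slip — friction simply equals what equilibrium demands.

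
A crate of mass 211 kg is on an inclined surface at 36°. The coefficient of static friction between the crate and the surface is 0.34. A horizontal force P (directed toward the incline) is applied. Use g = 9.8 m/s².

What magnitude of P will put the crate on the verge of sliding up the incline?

P ≈ 2930 N

At impending motion up the slope, friction acts down-slope at its limit: f = μ_s N.
Perpendicular to the incline: N = m g cos θ + P sin θ.
Along the incline: P cos θ = m g sin θ + μ_s N = m g sin θ + μ_s (m g cos θ + P sin θ).
Solving, P (cos θ − μ_s sin θ) = m g (sin θ + μ_s cos θ), so P = 211×9.8×(sin 36° + 0.34 cos 36°)/(cos 36° − 0.34 sin 36°) = 2070×0.8629/0.6092 = 2930 N.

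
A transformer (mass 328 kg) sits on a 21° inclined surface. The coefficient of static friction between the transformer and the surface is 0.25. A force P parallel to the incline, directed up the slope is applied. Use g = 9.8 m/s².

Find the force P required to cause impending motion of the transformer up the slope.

P ≈ 1900 N

At impending motion up the slope, friction acts down-slope at its limit: f = μ_s N.
P is parallel to the surface, so N = m g cos θ = 3000 N.
Along the incline: P = m g sin θ + μ_s N = 1150 + 0.25×3000 = 1900 N.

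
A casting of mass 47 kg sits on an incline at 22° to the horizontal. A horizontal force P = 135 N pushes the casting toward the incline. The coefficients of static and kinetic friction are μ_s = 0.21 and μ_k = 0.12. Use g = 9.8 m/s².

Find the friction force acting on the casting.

The horizontal push has a component P sin θ into the surface, so N = m g cos θ + P sin θ = 427.1 + 50.57 = 477.6 N.
Parallel to the incline: P cos θ − m g sin θ = 125.2 − 172.5 = -47.37 N; the friction needed to balance this is 47.37 N acting up the slope.
Maximum static friction: μ_s N = 0.21 × 477.6 = 100.3 N.
|f_req| = 47.37 ≤ 100.3 N → the casting is in equilibrium; friction equals the required value.

f ≈ 47.4 N (up the incline)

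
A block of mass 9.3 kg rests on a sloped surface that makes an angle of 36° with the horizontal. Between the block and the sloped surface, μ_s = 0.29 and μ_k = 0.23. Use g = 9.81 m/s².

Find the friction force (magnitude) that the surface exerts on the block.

Perpendicular to the surface, N = m g cos θ = 9.3·9.81·cos 36° = 73.81 N.
Along the slope the weight component is m g sin θ = 53.63 N; friction must supply exactly this, acting up-slope.
The static-friction ceiling is μ_s N = 0.29 × 73.81 = 21.4 N.
|53.63| exceeds 21.4 N, so the block slips down-slope; friction is kinetic, f = μ_k N = 0.23×73.81 = 17 N.

f ≈ 17 N (up the incline)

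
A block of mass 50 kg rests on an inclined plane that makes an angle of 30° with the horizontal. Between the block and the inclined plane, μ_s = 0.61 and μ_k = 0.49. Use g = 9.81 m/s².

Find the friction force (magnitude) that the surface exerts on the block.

f ≈ 245 N (up the incline)

Normal force: N = m g cos θ = 50 × 9.81 × cos 30° = 424.8 N.
Along the slope the weight component is m g sin θ = 245.2 N; friction must supply exactly this, acting up-slope.
Maximum static friction available: μ_s N = 0.61 × 424.8 = 259.1 N.
Since |245.2| ≤ 259.1 N, static friction is sufficient; f equals the required value, not μ_s N.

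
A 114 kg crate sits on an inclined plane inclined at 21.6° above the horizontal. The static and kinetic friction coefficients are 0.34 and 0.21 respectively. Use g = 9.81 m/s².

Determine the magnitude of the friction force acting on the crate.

f ≈ 218 N (up the incline)

The normal reaction is N = m g cos θ = 1040 N.
For equilibrium along the incline, friction must balance the weight component: f = m g sin θ = 411.7 N up the slope.
Maximum static friction available: μ_s N = 0.34 × 1040 = 353.5 N.
|411.7| exceeds 353.5 N, so the crate slips down-slope; friction is kinetic, f = μ_k N = 0.21×1040 = 218 N.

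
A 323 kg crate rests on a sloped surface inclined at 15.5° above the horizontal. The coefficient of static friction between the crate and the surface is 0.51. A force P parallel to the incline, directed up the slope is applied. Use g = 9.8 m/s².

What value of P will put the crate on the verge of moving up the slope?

At impending motion up the slope, friction acts down-slope at its limit: f = μ_s N.
P is parallel to the surface, so N = m g cos θ = 3050 N.
Along the incline: P = m g sin θ + μ_s N = 846 + 0.51×3050 = 2400 N.

P ≈ 2400 N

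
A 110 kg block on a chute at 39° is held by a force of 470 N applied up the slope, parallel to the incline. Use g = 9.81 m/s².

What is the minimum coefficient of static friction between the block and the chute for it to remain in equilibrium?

μ_s,min ≈ 0.249

N = m g cos θ = 838.6 N.
Friction must make up the shortfall along the incline: f = m g sin θ − P = 679.1 − 470 = 209.1 N.
At the threshold f = μ_s N, so μ_s,min = 209.1/838.6 = 0.249.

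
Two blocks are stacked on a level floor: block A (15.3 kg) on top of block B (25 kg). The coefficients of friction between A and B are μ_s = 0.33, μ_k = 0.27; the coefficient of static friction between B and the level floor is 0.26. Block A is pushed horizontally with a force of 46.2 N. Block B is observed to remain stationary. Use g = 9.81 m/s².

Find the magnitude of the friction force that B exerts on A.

The normal force B exerts on A is simply A's weight, N₁ = 150.1 N.
Maximum static friction on A from B: μ_s N₁ = 0.33×150.1 = 49.53 N.
Since P = 46.2 N ≤ 49.53 N, A does not slip on B; friction on A equals P = 46.2 N.
By Newton's third law B feels 46.2 N forward from A. With B stationary, the floor's static friction on B balances it: f₂ = 46.2 N (well within μ_s(m_A+m_B)g = 102.8 N).

f ≈ 46.2 N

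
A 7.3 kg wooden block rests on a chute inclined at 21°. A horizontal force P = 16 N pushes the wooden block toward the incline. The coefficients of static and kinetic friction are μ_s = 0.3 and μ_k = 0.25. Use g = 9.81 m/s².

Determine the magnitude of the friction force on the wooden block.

The horizontal push has a component P sin θ into the surface, so N = m g cos θ + P sin θ = 66.86 + 5.734 = 72.59 N.
Parallel to the incline: P cos θ − m g sin θ = 14.94 − 25.66 = -10.73 N; the friction needed to balance this is 10.73 N acting up the slope.
Maximum static friction: μ_s N = 0.3 × 72.59 = 21.78 N.
Since 10.73 N is within the 21.78 N limit, the wooden block stays put and friction is exactly 10.7 N.

f ≈ 10.7 N (up the incline)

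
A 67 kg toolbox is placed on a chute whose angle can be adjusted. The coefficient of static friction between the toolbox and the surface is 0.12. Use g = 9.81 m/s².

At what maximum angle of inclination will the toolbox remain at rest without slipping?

θ_max ≈ 6.84°

At the slip threshold, m g sin θ = μ_s · m g cos θ, so tan θ = μ_s.
θ_max = arctan(0.12) = 6.84°.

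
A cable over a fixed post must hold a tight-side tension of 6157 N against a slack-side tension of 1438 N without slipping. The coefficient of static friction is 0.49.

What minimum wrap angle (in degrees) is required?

β_min ≈ 170°

T₂/T₁ = e^{μβ} → β = ln(T₂/T₁)/μ.
β = ln(6157/1438)/0.49 = 1.454/0.49 = 2.968 rad.
In degrees: β = 2.968 × 180/π = 170°.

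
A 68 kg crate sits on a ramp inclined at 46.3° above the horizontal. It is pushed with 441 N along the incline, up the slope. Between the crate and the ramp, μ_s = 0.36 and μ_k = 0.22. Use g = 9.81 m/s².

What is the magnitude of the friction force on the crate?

f ≈ 41.3 N (up the incline)

Normal force: N = m g cos θ = 68 × 9.81 × cos 46.3° = 460.9 N.
The friction needed for equilibrium is m g sin θ − P = 482.3 − 441 = 41.28 N, measured positive up-slope.
Maximum static friction available: μ_s N = 0.36 × 460.9 = 165.9 N.
Since |41.28| ≤ 165.9 N, the crate remains in static equilibrium and friction takes exactly the required value.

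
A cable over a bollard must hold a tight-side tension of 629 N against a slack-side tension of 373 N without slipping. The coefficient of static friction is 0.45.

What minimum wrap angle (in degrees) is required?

β_min ≈ 66.5°

T₂/T₁ = e^{μβ} → β = ln(T₂/T₁)/μ.
β = ln(629/373)/0.45 = 0.5226/0.45 = 1.161 rad.
In degrees: β = 1.161 × 180/π = 66.5°.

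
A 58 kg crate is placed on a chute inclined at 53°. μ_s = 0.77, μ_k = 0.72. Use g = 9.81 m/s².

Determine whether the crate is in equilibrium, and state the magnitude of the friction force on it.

f ≈ 247 N

N = m g cos θ = 342 N.
Down-slope weight component: m g sin θ = 454 N.
μ_s N = 264 N.
454 > 264 N, so it slides; kinetic friction f = μ_k N = 0.72×342 = 247 N.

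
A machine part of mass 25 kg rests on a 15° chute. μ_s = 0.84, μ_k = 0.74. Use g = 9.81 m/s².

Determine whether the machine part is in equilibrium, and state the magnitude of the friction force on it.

f ≈ 63.5 N

N = m g cos θ = 237 N.
Down-slope weight component: m g sin θ = 63.5 N.
μ_s N = 199 N.
63.5 ≤ 199 N, so it stays put; friction = 63.5 N.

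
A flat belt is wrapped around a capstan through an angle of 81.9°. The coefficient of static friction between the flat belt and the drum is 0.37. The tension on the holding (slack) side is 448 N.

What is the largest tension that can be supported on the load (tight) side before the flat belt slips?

T_max ≈ 760 N

At impending slip the capstan equation gives T₂/T₁ = e^{μβ} with β in radians.
β = 81.9° × π/180 = 1.429 rad.
e^{μβ} = e^{0.37×1.429} = 1.697.
T₂ = T₁ · e^{μβ} = 448 × 1.697 = 760 N.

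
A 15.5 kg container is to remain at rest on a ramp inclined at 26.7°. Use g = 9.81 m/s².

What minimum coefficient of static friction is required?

At the slip threshold m g sin θ = μ_s m g cos θ, so μ_s,min = tan θ.
μ_s,min = tan 26.7° = 0.503.

μ_s,min ≈ 0.503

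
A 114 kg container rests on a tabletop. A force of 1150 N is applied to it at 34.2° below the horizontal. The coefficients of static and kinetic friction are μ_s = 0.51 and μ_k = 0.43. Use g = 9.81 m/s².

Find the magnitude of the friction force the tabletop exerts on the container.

f ≈ 759 N

The vertical component of P adds to the normal force: N = m g + P sin α = 1118 + 646.4 = 1765 N.
For equilibrium, f = P cos α = 1150×cos 34.2° = 951.1 N.
The static-friction limit is μ_s N = 900 N.
The required friction exceeds μ_s N, so the container moves and f = μ_k N = 759 N.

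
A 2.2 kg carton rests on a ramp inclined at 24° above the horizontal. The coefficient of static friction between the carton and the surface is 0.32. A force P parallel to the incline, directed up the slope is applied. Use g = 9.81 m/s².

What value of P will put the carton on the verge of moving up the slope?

P ≈ 15.1 N

At impending motion up the slope, friction acts down-slope at its limit: f = μ_s N.
P is parallel to the surface, so N = m g cos θ = 19.7 N.
Along the incline: P = m g sin θ + μ_s N = 8.78 + 0.32×19.7 = 15.1 N.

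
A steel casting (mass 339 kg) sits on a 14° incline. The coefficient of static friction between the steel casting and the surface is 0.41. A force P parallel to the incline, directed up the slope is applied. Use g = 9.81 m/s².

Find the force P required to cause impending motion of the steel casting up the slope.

P ≈ 2130 N

At impending motion up the slope, friction acts down-slope at its limit: f = μ_s N.
P is parallel to the surface, so N = m g cos θ = 3230 N.
Along the incline: P = m g sin θ + μ_s N = 805 + 0.41×3230 = 2130 N.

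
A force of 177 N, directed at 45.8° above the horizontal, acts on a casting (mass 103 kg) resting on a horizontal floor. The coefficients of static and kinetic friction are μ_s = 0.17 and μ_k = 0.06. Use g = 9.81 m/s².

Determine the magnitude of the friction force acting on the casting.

f ≈ 123 N

The vertical component of P reduces the normal force: N = m g − P sin α = 1010 − 126.9 = 883.5 N.
For equilibrium, f = P cos α = 177×cos 45.8° = 123.4 N.
The static-friction limit is μ_s N = 150.2 N.
Since 123.4 N does not exceed the limit, the casting stays at rest and f = 123 N.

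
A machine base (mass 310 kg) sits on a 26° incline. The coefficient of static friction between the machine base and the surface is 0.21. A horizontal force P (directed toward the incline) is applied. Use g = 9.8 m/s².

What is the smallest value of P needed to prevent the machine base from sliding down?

The machine base tends to slide down (tan θ > μ_s), so at the point of impending slip friction acts up-slope at its limit: f = μ_s N.
Perpendicular to the incline: N = m g cos θ + P sin θ.
Along the incline: P cos θ + μ_s N = m g sin θ, i.e. P cos θ + μ_s (m g cos θ + P sin θ) = m g sin θ.
Solving, P (cos θ + μ_s sin θ) = m g (sin θ − μ_s cos θ), so P = 3040×0.2496/0.9909 = 765 N.

P_min ≈ 765 N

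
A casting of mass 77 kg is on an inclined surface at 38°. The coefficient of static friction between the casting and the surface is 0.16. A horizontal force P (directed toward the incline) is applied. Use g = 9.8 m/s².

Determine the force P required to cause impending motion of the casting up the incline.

At impending motion up the slope, friction acts down-slope at its limit: f = μ_s N.
Perpendicular to the incline: N = m g cos θ + P sin θ.
Along the incline: P cos θ = m g sin θ + μ_s N = m g sin θ + μ_s (m g cos θ + P sin θ).
Solving, P (cos θ − μ_s sin θ) = m g (sin θ + μ_s cos θ), so P = 77×9.8×(sin 38° + 0.16 cos 38°)/(cos 38° − 0.16 sin 38°) = 755×0.7417/0.6895 = 812 N.

P ≈ 812 N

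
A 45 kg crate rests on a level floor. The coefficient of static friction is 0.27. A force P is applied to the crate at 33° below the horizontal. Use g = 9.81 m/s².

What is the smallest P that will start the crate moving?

N = m g + P sin α (the push presses the crate into the level floor).
At impending slip, P cos α = μ_s N = μ_s (m g + P sin α).
Solving: P (cos α − μ_s sin α) = μ_s m g → P = 0.27×441/(cos 33° − 0.27 sin 33°) = 119/0.6916 = 172 N.

P ≈ 172 N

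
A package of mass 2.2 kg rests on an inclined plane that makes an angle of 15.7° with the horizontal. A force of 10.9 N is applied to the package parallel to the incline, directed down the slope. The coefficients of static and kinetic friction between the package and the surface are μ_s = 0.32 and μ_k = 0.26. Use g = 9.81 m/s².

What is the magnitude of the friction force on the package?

Perpendicular to the surface, N = m g cos θ = 2.2·9.81·cos 15.7° = 20.78 N.
The friction needed for equilibrium is m g sin θ + P = 5.84 + 10.9 = 16.74 N, measured positive up-slope.
Static friction can supply at most μ_s N = 6.649 N.
Since |16.74| > 6.649 N, static friction cannot hold it; the package slides down the incline and kinetic friction applies: f = μ_k N = 0.26 × 20.78 = 5.4 N.

f ≈ 5.4 N (up the incline)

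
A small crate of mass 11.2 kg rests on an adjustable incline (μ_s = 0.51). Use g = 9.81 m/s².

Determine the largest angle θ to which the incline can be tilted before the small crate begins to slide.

θ_max ≈ 27°

At the slip threshold, m g sin θ = μ_s · m g cos θ, so tan θ = μ_s.
θ_max = arctan(0.51) = 27°.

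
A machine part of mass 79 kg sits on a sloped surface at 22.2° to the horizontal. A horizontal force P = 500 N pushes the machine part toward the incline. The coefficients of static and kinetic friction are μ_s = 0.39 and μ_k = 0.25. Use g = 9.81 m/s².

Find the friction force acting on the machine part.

The horizontal push has a component P sin θ into the surface, so N = m g cos θ + P sin θ = 717.5 + 188.9 = 906.5 N.
Along the incline, the net driving force (taking up-slope positive) is P cos θ − m g sin θ = 462.9 − 292.8 = 170.1 N, so equilibrium requires friction f = -170.1 N (down-slope).
The limit of static friction is μ_s N = 353.5 N.
Since 170.1 N is within the 353.5 N limit, the machine part stays put and friction is exactly 170 N.

f ≈ 170 N (down the incline)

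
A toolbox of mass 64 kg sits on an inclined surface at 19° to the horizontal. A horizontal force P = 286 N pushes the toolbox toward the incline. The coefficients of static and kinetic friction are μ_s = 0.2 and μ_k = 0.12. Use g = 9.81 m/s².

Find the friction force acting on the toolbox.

Resolve perpendicular to the incline: N = m g cos θ + P sin θ = 64×9.81×cos 19° + 286×sin 19° = 686.7 N.
Parallel to the incline: P cos θ − m g sin θ = 270.4 − 204.4 = 66.01 N; the friction needed to balance this is 66.01 N acting down the slope.
The limit of static friction is μ_s N = 137.3 N.
|f_req| = 66.01 ≤ 137.3 N → the toolbox is in equilibrium; friction equals the required value.

f ≈ 66 N (down the incline)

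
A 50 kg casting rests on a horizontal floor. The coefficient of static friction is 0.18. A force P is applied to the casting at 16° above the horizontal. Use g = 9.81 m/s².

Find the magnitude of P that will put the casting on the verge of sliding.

N = m g − P sin α (the pull lifts the casting).
At impending slip, P cos α = μ_s N = μ_s (m g − P sin α).
Solving: P (cos α + μ_s sin α) = μ_s m g → P = 0.18×490/(cos 16° + 0.18 sin 16°) = 88.3/1.011 = 87.3 N.

P ≈ 87.3 N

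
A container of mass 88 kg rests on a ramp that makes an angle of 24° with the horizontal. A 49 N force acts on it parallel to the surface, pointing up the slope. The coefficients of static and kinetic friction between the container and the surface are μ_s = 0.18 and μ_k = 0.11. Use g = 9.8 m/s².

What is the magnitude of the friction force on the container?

The normal reaction is N = m g cos θ = 787.8 N.
For equilibrium along the incline the friction force must supply f = m g sin θ − P = 350.8 − 49 = 301.8 N (positive meaning up-slope).
The static-friction ceiling is μ_s N = 0.18 × 787.8 = 141.8 N.
Since |301.8| > 141.8 N, static friction cannot hold it; the container slides down the incline and kinetic friction applies: f = μ_k N = 0.11 × 787.8 = 86.7 N.

f ≈ 86.7 N (up the incline)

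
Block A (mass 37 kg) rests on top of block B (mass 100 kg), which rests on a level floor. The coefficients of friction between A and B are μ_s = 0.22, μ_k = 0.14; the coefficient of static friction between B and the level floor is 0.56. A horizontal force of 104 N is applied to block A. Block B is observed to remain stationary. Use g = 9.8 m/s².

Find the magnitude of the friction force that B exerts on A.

f ≈ 50.8 N

The normal force B exerts on A is simply A's weight, N₁ = 362.6 N.
Maximum static friction on A from B: μ_s N₁ = 0.22×362.6 = 79.77 N.
P = 104 N exceeds that limit, so A slips over B and the interface friction becomes kinetic: f₁ = μ_k N₁ = 0.14×362.6 = 50.8 N.
By Newton's third law B feels 50.8 N forward from A. With B stationary, the floor's static friction on B balances it: f₂ = 50.8 N (well within μ_s(m_A+m_B)g = 751.9 N).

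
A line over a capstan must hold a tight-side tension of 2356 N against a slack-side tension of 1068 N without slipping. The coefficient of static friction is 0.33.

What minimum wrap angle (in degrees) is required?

T₂/T₁ = e^{μβ} → β = ln(T₂/T₁)/μ.
β = ln(2356/1068)/0.33 = 0.7912/0.33 = 2.398 rad.
In degrees: β = 2.398 × 180/π = 137°.

β_min ≈ 137°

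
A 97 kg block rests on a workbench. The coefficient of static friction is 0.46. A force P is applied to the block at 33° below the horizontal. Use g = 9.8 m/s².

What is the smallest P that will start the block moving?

P ≈ 743 N

N = m g + P sin α (the push presses the block into the workbench).
At impending slip, P cos α = μ_s N = μ_s (m g + P sin α).
Solving: P (cos α − μ_s sin α) = μ_s m g → P = 0.46×951/(cos 33° − 0.46 sin 33°) = 437/0.5881 = 743 N.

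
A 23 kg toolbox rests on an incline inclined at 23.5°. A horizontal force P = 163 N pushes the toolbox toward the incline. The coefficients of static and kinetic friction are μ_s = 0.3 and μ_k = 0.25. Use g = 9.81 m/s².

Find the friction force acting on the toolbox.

Resolve perpendicular to the incline: N = m g cos θ + P sin θ = 23×9.81×cos 23.5° + 163×sin 23.5° = 271.9 N.
Along the incline, the net driving force (taking up-slope positive) is P cos θ − m g sin θ = 149.5 − 89.97 = 59.51 N, so equilibrium requires friction f = -59.51 N (down-slope).
The limit of static friction is μ_s N = 81.57 N.
Since 59.51 N is within the 81.57 N limit, the toolbox stays put and friction is exactly 59.5 N.

f ≈ 59.5 N (down the incline)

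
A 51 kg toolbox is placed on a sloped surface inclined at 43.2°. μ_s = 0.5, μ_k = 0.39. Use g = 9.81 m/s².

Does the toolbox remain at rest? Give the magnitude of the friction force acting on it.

N = m g cos θ = 365 N.
Down-slope weight component: m g sin θ = 342 N.
μ_s N = 182 N.
342 > 182 N, so it slides; kinetic friction f = μ_k N = 0.39×365 = 142 N.

f ≈ 142 N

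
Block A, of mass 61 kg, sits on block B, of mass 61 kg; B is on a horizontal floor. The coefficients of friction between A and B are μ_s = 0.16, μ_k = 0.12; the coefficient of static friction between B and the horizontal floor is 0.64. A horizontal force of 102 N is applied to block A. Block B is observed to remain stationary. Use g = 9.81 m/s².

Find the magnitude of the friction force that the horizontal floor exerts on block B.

f ≈ 71.8 N

Normal force at the A–B interface: N₁ = m_A g = 598.4 N.
So the A–B interface can sustain at most μ_s N₁ = 95.75 N of static friction.
P = 102 N exceeds that limit, so A slips over B and the interface friction becomes kinetic: f₁ = μ_k N₁ = 0.12×598.4 = 71.8 N.
By Newton's third law B feels 71.8 N forward from A. With B stationary, the floor's static friction on B balances it: f₂ = 71.8 N (well within μ_s(m_A+m_B)g = 766 N).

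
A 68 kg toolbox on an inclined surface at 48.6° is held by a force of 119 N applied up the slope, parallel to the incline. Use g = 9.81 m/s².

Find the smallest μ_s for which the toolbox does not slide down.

N = m g cos θ = 441.1 N.
Friction must make up the shortfall along the incline: f = m g sin θ − P = 500.4 − 119 = 381.4 N.
At the threshold f = μ_s N, so μ_s,min = 381.4/441.1 = 0.865.

μ_s,min ≈ 0.865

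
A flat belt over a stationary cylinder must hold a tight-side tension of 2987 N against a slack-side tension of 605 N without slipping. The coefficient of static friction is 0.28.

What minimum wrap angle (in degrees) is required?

T₂/T₁ = e^{μβ} → β = ln(T₂/T₁)/μ.
β = ln(2987/605)/0.28 = 1.597/0.28 = 5.703 rad.
In degrees: β = 5.703 × 180/π = 327°.

β_min ≈ 327°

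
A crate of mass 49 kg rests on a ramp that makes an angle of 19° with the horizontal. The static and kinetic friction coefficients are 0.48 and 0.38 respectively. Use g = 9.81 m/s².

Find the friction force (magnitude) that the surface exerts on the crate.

f ≈ 156 N (up the incline)

The normal reaction is N = m g cos θ = 454.5 N.
For equilibrium along the incline, friction must balance the weight component: f = m g sin θ = 156.5 N up the slope.
The static-friction ceiling is μ_s N = 0.48 × 454.5 = 218.2 N.
Since |156.5| ≤ 218.2 N, no slip — friction simply equals what equilibrium demands.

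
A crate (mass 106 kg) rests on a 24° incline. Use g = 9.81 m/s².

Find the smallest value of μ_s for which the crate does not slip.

At the slip threshold m g sin θ = μ_s m g cos θ, so μ_s,min = tan θ.
μ_s,min = tan 24° = 0.445.

μ_s,min ≈ 0.445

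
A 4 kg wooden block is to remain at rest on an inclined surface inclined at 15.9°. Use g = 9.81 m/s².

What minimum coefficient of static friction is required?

At the slip threshold m g sin θ = μ_s m g cos θ, so μ_s,min = tan θ.
μ_s,min = tan 15.9° = 0.285.

μ_s,min ≈ 0.285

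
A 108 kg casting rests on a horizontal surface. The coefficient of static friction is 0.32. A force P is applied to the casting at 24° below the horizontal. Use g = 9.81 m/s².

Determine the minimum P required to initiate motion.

P ≈ 433 N

N = m g + P sin α (the push presses the casting into the horizontal surface).
At impending slip, P cos α = μ_s N = μ_s (m g + P sin α).
Solving: P (cos α − μ_s sin α) = μ_s m g → P = 0.32×1060/(cos 24° − 0.32 sin 24°) = 339/0.7834 = 433 N.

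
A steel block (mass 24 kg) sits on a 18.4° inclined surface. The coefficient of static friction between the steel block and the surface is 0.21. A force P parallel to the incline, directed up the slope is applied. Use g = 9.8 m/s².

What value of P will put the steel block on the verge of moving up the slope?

P ≈ 121 N

At impending motion up the slope, friction acts down-slope at its limit: f = μ_s N.
P is parallel to the surface, so N = m g cos θ = 223 N.
Along the incline: P = m g sin θ + μ_s N = 74.2 + 0.21×223 = 121 N.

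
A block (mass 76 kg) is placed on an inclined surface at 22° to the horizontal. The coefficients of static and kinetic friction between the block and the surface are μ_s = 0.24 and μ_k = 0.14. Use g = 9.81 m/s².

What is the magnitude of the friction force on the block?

Normal force: N = m g cos θ = 76 × 9.81 × cos 22° = 691.3 N.
For equilibrium along the incline, friction must balance the weight component: f = m g sin θ = 279.3 N up the slope.
Maximum static friction available: μ_s N = 0.24 × 691.3 = 165.9 N.
Since |279.3| > 165.9 N, static friction cannot hold it; the block slides down the incline and kinetic friction applies: f = μ_k N = 0.14 × 691.3 = 96.8 N.

f ≈ 96.8 N (up the incline)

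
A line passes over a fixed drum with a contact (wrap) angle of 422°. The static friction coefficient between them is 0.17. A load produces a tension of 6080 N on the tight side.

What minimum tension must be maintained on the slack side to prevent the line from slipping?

Capstan equation at impending slip: T_tight/T_slack = e^{μβ}.
β = 422° = 7.365 rad; e^{μβ} = e^{0.17×7.365} = 3.498.
T_slack = T_tight / e^{μβ} = 6080 / 3.498 = 1740 N.

T_min ≈ 1740 N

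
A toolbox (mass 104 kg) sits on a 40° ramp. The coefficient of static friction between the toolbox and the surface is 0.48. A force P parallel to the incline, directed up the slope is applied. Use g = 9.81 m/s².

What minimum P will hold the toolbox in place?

The toolbox tends to slide down (tan θ > μ_s), so at the point of impending slip friction acts up-slope at its limit: f = μ_s N.
P is parallel to the surface, so N = m g cos θ = 782 N.
Along the incline: P + μ_s N = m g sin θ, so P = 656 − 0.48×782 = 281 N.

P_min ≈ 281 N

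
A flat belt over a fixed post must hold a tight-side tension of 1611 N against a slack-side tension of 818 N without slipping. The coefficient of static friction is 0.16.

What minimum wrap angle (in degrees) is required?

β_min ≈ 243°

T₂/T₁ = e^{μβ} → β = ln(T₂/T₁)/μ.
β = ln(1611/818)/0.16 = 0.6777/0.16 = 4.236 rad.
In degrees: β = 4.236 × 180/π = 243°.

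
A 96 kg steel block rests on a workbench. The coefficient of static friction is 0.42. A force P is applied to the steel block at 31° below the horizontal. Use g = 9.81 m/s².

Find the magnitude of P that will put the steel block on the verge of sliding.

P ≈ 617 N

N = m g + P sin α (the push presses the steel block into the workbench).
At impending slip, P cos α = μ_s N = μ_s (m g + P sin α).
Solving: P (cos α − μ_s sin α) = μ_s m g → P = 0.42×942/(cos 31° − 0.42 sin 31°) = 396/0.6409 = 617 N.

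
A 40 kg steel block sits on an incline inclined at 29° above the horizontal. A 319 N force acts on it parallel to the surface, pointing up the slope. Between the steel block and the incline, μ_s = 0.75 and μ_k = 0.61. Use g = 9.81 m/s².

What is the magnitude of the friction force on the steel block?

f ≈ 129 N (down the incline)

The normal reaction is N = m g cos θ = 343.2 N.
The friction needed for equilibrium is m g sin θ − P = 190.2 − 319 = -128.8 N, measured positive up-slope.
The static-friction ceiling is μ_s N = 0.75 × 343.2 = 257.4 N.
Since |-128.8| ≤ 257.4 N, static friction is sufficient; f equals the required value, not μ_s N.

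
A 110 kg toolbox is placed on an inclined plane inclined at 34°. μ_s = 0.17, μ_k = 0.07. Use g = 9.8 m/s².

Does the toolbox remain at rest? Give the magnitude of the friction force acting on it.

f ≈ 62.6 N

N = m g cos θ = 894 N.
Down-slope weight component: m g sin θ = 603 N.
μ_s N = 152 N.
603 > 152 N, so it slides; kinetic friction f = μ_k N = 0.07×894 = 62.6 N.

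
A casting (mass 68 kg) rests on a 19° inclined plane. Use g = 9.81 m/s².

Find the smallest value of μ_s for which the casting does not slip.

At the slip threshold m g sin θ = μ_s m g cos θ, so μ_s,min = tan θ.
μ_s,min = tan 19° = 0.344.

μ_s,min ≈ 0.344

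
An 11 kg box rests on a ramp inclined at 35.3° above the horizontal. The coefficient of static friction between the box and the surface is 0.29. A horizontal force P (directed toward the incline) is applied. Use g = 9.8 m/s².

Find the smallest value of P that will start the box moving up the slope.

P ≈ 135 N

At impending motion up the slope, friction acts down-slope at its limit: f = μ_s N.
Perpendicular to the incline: N = m g cos θ + P sin θ.
Along the incline: P cos θ = m g sin θ + μ_s N = m g sin θ + μ_s (m g cos θ + P sin θ).
Solving, P (cos θ − μ_s sin θ) = m g (sin θ + μ_s cos θ), so P = 11×9.8×(sin 35.3° + 0.29 cos 35.3°)/(cos 35.3° − 0.29 sin 35.3°) = 108×0.8145/0.6486 = 135 N.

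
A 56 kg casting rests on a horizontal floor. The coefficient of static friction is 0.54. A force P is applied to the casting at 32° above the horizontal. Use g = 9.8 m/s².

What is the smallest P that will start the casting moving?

P ≈ 261 N

N = m g − P sin α (the pull lifts the casting).
At impending slip, P cos α = μ_s N = μ_s (m g − P sin α).
Solving: P (cos α + μ_s sin α) = μ_s m g → P = 0.54×549/(cos 32° + 0.54 sin 32°) = 296/1.134 = 261 N.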